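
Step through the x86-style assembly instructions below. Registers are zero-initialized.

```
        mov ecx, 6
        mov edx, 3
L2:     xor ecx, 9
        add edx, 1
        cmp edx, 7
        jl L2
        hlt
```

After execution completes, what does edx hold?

mov ecx, 6 → ecx=6
mov edx, 3 → edx=3
xor ecx, 9 → ecx=6^9=15
add edx, 1 → edx=3+1=4
cmp edx, 7  (cmp 4,7)
jl L2: taken
xor ecx, 9 → ecx=15^9=6
add edx, 1 → edx=4+1=5
cmp edx, 7  (cmp 5,7)
jl L2: taken
xor ecx, 9 → ecx=6^9=15
add edx, 1 → edx=5+1=6
cmp edx, 7  (cmp 6,7)
jl L2: taken
xor ecx, 9 → ecx=15^9=6
add edx, 1 → edx=6+1=7
cmp edx, 7  (cmp 7,7)
jl L2: not taken
halt.

7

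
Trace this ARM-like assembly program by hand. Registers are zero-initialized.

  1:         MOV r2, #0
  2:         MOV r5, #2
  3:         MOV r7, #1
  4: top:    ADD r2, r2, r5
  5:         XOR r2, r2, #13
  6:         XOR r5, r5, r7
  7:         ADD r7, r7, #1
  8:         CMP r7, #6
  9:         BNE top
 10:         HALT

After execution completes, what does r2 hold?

r2=0
r5=2
r7=1
r2=0+2=2
r2=2^13=15
r5=2^1=3
r7=1+1=2
CMP r7, #6  (cmp 2,6)
BNE top: taken
r2=15+3=18
r2=18^13=31
r5=3^2=1
r7=2+1=3
CMP r7, #6  (cmp 3,6)
BNE top: taken
r2=31+1=32
r2=32^13=45
r5=1^3=2
r7=3+1=4
CMP r7, #6  (cmp 4,6)
BNE top: taken
r2=45+2=47
r2=47^13=34
r5=2^4=6
r7=4+1=5
CMP r7, #6  (cmp 5,6)
BNE top: taken
r2=34+6=40
r2=40^13=37
r5=6^5=3
r7=5+1=6
CMP r7, #6  (cmp 6,6)
BNE top: not taken
halt.

37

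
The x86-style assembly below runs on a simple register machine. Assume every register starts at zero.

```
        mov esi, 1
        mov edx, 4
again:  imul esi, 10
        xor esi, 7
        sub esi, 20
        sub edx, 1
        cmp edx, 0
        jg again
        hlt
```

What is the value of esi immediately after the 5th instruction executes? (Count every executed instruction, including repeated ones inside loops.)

after mov esi, 1: esi=1
after mov edx, 4: edx=4
after imul esi, 10: esi=1*10=10
after xor esi, 7: esi=10^7=13
after sub esi, 20: esi=13-20=-7
After step 5: esi = -7.

-7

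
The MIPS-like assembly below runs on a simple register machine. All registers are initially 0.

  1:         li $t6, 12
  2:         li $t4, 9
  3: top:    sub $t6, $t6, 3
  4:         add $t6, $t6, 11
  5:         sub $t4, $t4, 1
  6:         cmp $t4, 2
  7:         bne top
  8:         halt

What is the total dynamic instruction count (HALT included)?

li $t6, 12 → $t6=12
li $t4, 9 → $t4=9
sub $t6, $t6, 3 → $t6=12-3=9
add $t6, $t6, 11 → $t6=9+11=20
sub $t4, $t4, 1 → $t4=9-1=8
cmp $t4, 2  (cmp 8,2)
bne top: taken
sub $t6, $t6, 3 → $t6=20-3=17
add $t6, $t6, 11 → $t6=17+11=28
sub $t4, $t4, 1 → $t4=8-1=7
cmp $t4, 2  (cmp 7,2)
bne top: taken
sub $t6, $t6, 3 → $t6=28-3=25
add $t6, $t6, 11 → $t6=25+11=36
sub $t4, $t4, 1 → $t4=7-1=6
cmp $t4, 2  (cmp 6,2)
bne top: taken
sub $t6, $t6, 3 → $t6=36-3=33
add $t6, $t6, 11 → $t6=33+11=44
sub $t4, $t4, 1 → $t4=6-1=5
cmp $t4, 2  (cmp 5,2)
bne top: taken
sub $t6, $t6, 3 → $t6=44-3=41
add $t6, $t6, 11 → $t6=41+11=52
sub $t4, $t4, 1 → $t4=5-1=4
cmp $t4, 2  (cmp 4,2)
bne top: taken
sub $t6, $t6, 3 → $t6=52-3=49
add $t6, $t6, 11 → $t6=49+11=60
sub $t4, $t4, 1 → $t4=4-1=3
cmp $t4, 2  (cmp 3,2)
bne top: taken
sub $t6, $t6, 3 → $t6=60-3=57
add $t6, $t6, 11 → $t6=57+11=68
sub $t4, $t4, 1 → $t4=3-1=2
cmp $t4, 2  (cmp 2,2)
bne top: not taken
halt.
Total executed instructions: 38.

38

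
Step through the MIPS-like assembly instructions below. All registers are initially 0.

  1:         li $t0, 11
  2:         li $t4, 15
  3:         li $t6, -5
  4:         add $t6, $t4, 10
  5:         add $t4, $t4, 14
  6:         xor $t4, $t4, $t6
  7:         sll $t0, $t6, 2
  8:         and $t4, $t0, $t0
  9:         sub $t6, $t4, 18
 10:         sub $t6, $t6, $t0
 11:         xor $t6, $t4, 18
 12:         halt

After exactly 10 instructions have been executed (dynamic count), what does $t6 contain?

-18

after li $t0, 11: $t0=11
after li $t4, 15: $t4=15
after li $t6, -5: $t6=-5
after add $t6, $t4, 10: $t6=15+10=25
after add $t4, $t4, 14: $t4=15+14=29
after xor $t4, $t4, $t6: $t4=29^25=4
after sll $t0, $t6, 2: $t0=25<<2=100
after and $t4, $t0, $t0: $t4=100&100=100
after sub $t6, $t4, 18: $t6=100-18=82
after sub $t6, $t6, $t0: $t6=82-100=-18
After step 10: $t6 = -18.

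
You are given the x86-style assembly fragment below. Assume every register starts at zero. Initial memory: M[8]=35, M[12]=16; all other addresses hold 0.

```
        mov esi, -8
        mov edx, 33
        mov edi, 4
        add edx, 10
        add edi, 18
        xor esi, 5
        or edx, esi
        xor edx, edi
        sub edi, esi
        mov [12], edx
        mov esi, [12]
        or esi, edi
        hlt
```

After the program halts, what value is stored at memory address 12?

mov esi, -8 → esi=-8
mov edx, 33 → edx=33
mov edi, 4 → edi=4
add edx, 10 → edx=33+10=43
add edi, 18 → edi=4+18=22
xor esi, 5 → esi=(-8)^5=-3
or edx, esi → edx=43|(-3)=-1
xor edx, edi → edx=(-1)^22=-23
sub edi, esi → edi=22-(-3)=25
mov [12], edx → M[12]=-23
mov esi, [12] → esi=M[12]=-23
or esi, edi → esi=(-23)|25=-7
halt.

-23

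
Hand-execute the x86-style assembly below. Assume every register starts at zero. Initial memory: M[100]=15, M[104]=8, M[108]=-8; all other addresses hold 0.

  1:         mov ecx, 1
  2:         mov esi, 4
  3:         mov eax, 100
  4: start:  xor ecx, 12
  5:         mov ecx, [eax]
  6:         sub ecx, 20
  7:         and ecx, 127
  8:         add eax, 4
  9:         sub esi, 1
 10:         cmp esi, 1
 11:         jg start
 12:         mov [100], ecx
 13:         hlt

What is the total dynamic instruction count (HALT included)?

mov ecx, 1 → ecx=1
mov esi, 4 → esi=4
mov eax, 100 → eax=100
xor ecx, 12 → ecx=1^12=13
mov ecx, [eax] → ecx=M[100]=15
sub ecx, 20 → ecx=15-20=-5
and ecx, 127 → ecx=(-5)&127=123
add eax, 4 → eax=100+4=104
sub esi, 1 → esi=4-1=3
cmp esi, 1  (cmp 3,1)
jg start: taken
xor ecx, 12 → ecx=123^12=119
mov ecx, [eax] → ecx=M[104]=8
sub ecx, 20 → ecx=8-20=-12
and ecx, 127 → ecx=(-12)&127=116
add eax, 4 → eax=104+4=108
sub esi, 1 → esi=3-1=2
cmp esi, 1  (cmp 2,1)
jg start: taken
xor ecx, 12 → ecx=116^12=120
mov ecx, [eax] → ecx=M[108]=-8
sub ecx, 20 → ecx=(-8)-20=-28
and ecx, 127 → ecx=(-28)&127=100
add eax, 4 → eax=108+4=112
sub esi, 1 → esi=2-1=1
cmp esi, 1  (cmp 1,1)
jg start: not taken
mov [100], ecx → M[100]=100
halt.
Total executed instructions: 29.

29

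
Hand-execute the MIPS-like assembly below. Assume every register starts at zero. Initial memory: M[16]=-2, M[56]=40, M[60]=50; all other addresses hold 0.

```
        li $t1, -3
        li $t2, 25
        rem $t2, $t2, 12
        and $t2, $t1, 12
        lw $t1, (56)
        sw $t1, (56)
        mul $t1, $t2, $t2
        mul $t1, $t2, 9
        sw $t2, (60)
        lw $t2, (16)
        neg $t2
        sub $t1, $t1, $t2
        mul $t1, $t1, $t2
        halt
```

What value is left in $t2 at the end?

2

after li $t1, -3: $t1=-3
after li $t2, 25: $t2=25
after rem $t2, $t2, 12: $t2=25%12=1
after and $t2, $t1, 12: $t2=(-3)&12=12
after lw $t1, (56): $t1=M[56]=40
sw $t1, (56) → M[56]=40
after mul $t1, $t2, $t2: $t1=12*12=144
after mul $t1, $t2, 9: $t1=12*9=108
sw $t2, (60) → M[60]=12
after lw $t2, (16): $t2=M[16]=-2
after neg $t2: $t2=-(-2)=2
after sub $t1, $t1, $t2: $t1=108-2=106
after mul $t1, $t1, $t2: $t1=106*2=212
halt.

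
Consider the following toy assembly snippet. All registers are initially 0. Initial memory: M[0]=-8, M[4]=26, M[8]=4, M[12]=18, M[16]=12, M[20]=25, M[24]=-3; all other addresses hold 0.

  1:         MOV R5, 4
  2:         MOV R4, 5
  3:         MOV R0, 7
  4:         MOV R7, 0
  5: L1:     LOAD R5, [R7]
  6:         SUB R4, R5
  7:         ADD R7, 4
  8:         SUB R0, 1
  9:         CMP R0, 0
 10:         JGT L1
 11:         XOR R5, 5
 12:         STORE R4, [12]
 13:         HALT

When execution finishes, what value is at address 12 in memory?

-69

after MOV R5, 4: R5=4
after MOV R4, 5: R4=5
after MOV R0, 7: R0=7
after MOV R7, 0: R7=0
after LOAD R5, [R7]: R5=M[0]=-8
after SUB R4, R5: R4=5-(-8)=13
after ADD R7, 4: R7=0+4=4
after SUB R0, 1: R0=7-1=6
CMP R0, 0  (cmp 6,0)
JGT L1: taken
after LOAD R5, [R7]: R5=M[4]=26
after SUB R4, R5: R4=13-26=-13
after ADD R7, 4: R7=4+4=8
after SUB R0, 1: R0=6-1=5
CMP R0, 0  (cmp 5,0)
JGT L1: taken
after LOAD R5, [R7]: R5=M[8]=4
after SUB R4, R5: R4=(-13)-4=-17
after ADD R7, 4: R7=8+4=12
after SUB R0, 1: R0=5-1=4
CMP R0, 0  (cmp 4,0)
JGT L1: taken
after LOAD R5, [R7]: R5=M[12]=18
after SUB R4, R5: R4=(-17)-18=-35
after ADD R7, 4: R7=12+4=16
after SUB R0, 1: R0=4-1=3
CMP R0, 0  (cmp 3,0)
JGT L1: taken
after LOAD R5, [R7]: R5=M[16]=12
after SUB R4, R5: R4=(-35)-12=-47
after ADD R7, 4: R7=16+4=20
after SUB R0, 1: R0=3-1=2
CMP R0, 0  (cmp 2,0)
JGT L1: taken
after LOAD R5, [R7]: R5=M[20]=25
after SUB R4, R5: R4=(-47)-25=-72
after ADD R7, 4: R7=20+4=24
after SUB R0, 1: R0=2-1=1
CMP R0, 0  (cmp 1,0)
JGT L1: taken
after LOAD R5, [R7]: R5=M[24]=-3
after SUB R4, R5: R4=(-72)-(-3)=-69
after ADD R7, 4: R7=24+4=28
after SUB R0, 1: R0=1-1=0
CMP R0, 0  (cmp 0,0)
JGT L1: not taken
after XOR R5, 5: R5=(-3)^5=-8
STORE R4, [12] → M[12]=-69
halt.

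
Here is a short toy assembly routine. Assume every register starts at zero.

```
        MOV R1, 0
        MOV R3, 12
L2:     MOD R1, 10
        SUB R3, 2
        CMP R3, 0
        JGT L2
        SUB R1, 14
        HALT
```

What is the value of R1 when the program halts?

-14

after MOV R1, 0: R1=0
after MOV R3, 12: R3=12
after MOD R1, 10: R1=0%10=0
after SUB R3, 2: R3=12-2=10
CMP R3, 0  (cmp 10,0)
JGT L2: taken
after MOD R1, 10: R1=0%10=0
after SUB R3, 2: R3=10-2=8
CMP R3, 0  (cmp 8,0)
JGT L2: taken
after MOD R1, 10: R1=0%10=0
after SUB R3, 2: R3=8-2=6
CMP R3, 0  (cmp 6,0)
JGT L2: taken
after MOD R1, 10: R1=0%10=0
after SUB R3, 2: R3=6-2=4
CMP R3, 0  (cmp 4,0)
JGT L2: taken
after MOD R1, 10: R1=0%10=0
after SUB R3, 2: R3=4-2=2
CMP R3, 0  (cmp 2,0)
JGT L2: taken
after MOD R1, 10: R1=0%10=0
after SUB R3, 2: R3=2-2=0
CMP R3, 0  (cmp 0,0)
JGT L2: not taken
after SUB R1, 14: R1=0-14=-14
halt.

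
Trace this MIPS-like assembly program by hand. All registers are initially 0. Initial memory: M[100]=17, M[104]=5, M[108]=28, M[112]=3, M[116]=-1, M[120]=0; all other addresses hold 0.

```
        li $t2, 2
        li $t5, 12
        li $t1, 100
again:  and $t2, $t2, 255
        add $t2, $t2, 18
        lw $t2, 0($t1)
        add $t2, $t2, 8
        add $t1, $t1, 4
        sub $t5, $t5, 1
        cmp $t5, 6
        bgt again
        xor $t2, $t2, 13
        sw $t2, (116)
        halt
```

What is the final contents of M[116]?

5

li $t2, 2 → $t2=2
li $t5, 12 → $t5=12
li $t1, 100 → $t1=100
and $t2, $t2, 255 → $t2=2&255=2
add $t2, $t2, 18 → $t2=2+18=20
lw $t2, 0($t1) → $t2=M[100]=17
add $t2, $t2, 8 → $t2=17+8=25
add $t1, $t1, 4 → $t1=100+4=104
sub $t5, $t5, 1 → $t5=12-1=11
cmp $t5, 6  (cmp 11,6)
bgt again: taken
and $t2, $t2, 255 → $t2=25&255=25
add $t2, $t2, 18 → $t2=25+18=43
lw $t2, 0($t1) → $t2=M[104]=5
add $t2, $t2, 8 → $t2=5+8=13
add $t1, $t1, 4 → $t1=104+4=108
sub $t5, $t5, 1 → $t5=11-1=10
cmp $t5, 6  (cmp 10,6)
bgt again: taken
and $t2, $t2, 255 → $t2=13&255=13
add $t2, $t2, 18 → $t2=13+18=31
lw $t2, 0($t1) → $t2=M[108]=28
add $t2, $t2, 8 → $t2=28+8=36
add $t1, $t1, 4 → $t1=108+4=112
sub $t5, $t5, 1 → $t5=10-1=9
cmp $t5, 6  (cmp 9,6)
bgt again: taken
and $t2, $t2, 255 → $t2=36&255=36
add $t2, $t2, 18 → $t2=36+18=54
lw $t2, 0($t1) → $t2=M[112]=3
add $t2, $t2, 8 → $t2=3+8=11
add $t1, $t1, 4 → $t1=112+4=116
sub $t5, $t5, 1 → $t5=9-1=8
cmp $t5, 6  (cmp 8,6)
bgt again: taken
and $t2, $t2, 255 → $t2=11&255=11
add $t2, $t2, 18 → $t2=11+18=29
lw $t2, 0($t1) → $t2=M[116]=-1
add $t2, $t2, 8 → $t2=(-1)+8=7
add $t1, $t1, 4 → $t1=116+4=120
sub $t5, $t5, 1 → $t5=8-1=7
cmp $t5, 6  (cmp 7,6)
bgt again: taken
and $t2, $t2, 255 → $t2=7&255=7
add $t2, $t2, 18 → $t2=7+18=25
lw $t2, 0($t1) → $t2=M[120]=0
add $t2, $t2, 8 → $t2=0+8=8
add $t1, $t1, 4 → $t1=120+4=124
sub $t5, $t5, 1 → $t5=7-1=6
cmp $t5, 6  (cmp 6,6)
bgt again: not taken
xor $t2, $t2, 13 → $t2=8^13=5
sw $t2, (116) → M[116]=5
halt.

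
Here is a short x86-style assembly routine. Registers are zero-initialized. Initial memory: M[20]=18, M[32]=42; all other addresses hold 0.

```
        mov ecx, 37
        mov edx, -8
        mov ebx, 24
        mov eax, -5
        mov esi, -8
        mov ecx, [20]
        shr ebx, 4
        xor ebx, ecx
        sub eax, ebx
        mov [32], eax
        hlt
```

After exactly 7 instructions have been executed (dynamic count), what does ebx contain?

1

mov ecx, 37 → ecx=37
mov edx, -8 → edx=-8
mov ebx, 24 → ebx=24
mov eax, -5 → eax=-5
mov esi, -8 → esi=-8
mov ecx, [20] → ecx=M[20]=18
shr ebx, 4 → ebx=24>>4=1
After step 7: ebx = 1.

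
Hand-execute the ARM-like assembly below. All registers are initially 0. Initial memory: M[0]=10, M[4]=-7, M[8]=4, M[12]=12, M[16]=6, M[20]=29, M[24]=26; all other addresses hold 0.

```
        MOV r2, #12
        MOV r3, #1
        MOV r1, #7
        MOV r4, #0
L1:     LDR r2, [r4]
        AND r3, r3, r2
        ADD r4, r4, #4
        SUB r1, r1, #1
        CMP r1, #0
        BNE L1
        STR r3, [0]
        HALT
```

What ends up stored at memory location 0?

0

r2=12
r3=1
r1=7
r4=0
r2=M[0]=10
r3=1&10=0
r4=0+4=4
r1=7-1=6
CMP r1, #0  (cmp 6,0)
BNE L1: taken
r2=M[4]=-7
r3=0&(-7)=0
r4=4+4=8
r1=6-1=5
CMP r1, #0  (cmp 5,0)
BNE L1: taken
r2=M[8]=4
r3=0&4=0
r4=8+4=12
r1=5-1=4
CMP r1, #0  (cmp 4,0)
BNE L1: taken
r2=M[12]=12
r3=0&12=0
r4=12+4=16
r1=4-1=3
CMP r1, #0  (cmp 3,0)
BNE L1: taken
r2=M[16]=6
r3=0&6=0
r4=16+4=20
r1=3-1=2
CMP r1, #0  (cmp 2,0)
BNE L1: taken
r2=M[20]=29
r3=0&29=0
r4=20+4=24
r1=2-1=1
CMP r1, #0  (cmp 1,0)
BNE L1: taken
r2=M[24]=26
r3=0&26=0
r4=24+4=28
r1=1-1=0
CMP r1, #0  (cmp 0,0)
BNE L1: not taken
STR r3, [0] → M[0]=0
halt.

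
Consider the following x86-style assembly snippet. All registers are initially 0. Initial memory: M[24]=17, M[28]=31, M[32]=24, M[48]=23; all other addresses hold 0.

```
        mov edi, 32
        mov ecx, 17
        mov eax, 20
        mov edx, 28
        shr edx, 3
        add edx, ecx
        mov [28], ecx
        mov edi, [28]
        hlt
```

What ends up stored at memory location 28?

17

edi=32
ecx=17
eax=20
edx=28
edx=28>>3=3
edx=3+17=20
mov [28], ecx → M[28]=17
edi=M[28]=17
halt.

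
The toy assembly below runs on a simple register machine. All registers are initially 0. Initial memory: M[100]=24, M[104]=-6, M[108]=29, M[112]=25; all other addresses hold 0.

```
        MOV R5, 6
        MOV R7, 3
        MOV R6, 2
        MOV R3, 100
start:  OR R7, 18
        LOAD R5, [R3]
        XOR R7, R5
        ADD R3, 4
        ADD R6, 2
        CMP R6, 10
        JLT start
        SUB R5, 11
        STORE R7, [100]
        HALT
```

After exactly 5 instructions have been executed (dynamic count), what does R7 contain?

MOV R5, 6 → R5=6
MOV R7, 3 → R7=3
MOV R6, 2 → R6=2
MOV R3, 100 → R3=100
OR R7, 18 → R7=3|18=19
After step 5: R7 = 19.

19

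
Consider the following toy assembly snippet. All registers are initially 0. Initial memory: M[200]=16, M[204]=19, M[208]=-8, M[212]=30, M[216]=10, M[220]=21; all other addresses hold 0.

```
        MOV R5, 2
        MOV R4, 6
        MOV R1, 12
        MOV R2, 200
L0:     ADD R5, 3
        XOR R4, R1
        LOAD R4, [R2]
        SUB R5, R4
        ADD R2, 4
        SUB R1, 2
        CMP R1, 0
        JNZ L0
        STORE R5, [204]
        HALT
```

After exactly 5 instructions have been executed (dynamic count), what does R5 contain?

MOV R5, 2 → R5=2
MOV R4, 6 → R4=6
MOV R1, 12 → R1=12
MOV R2, 200 → R2=200
ADD R5, 3 → R5=2+3=5
After step 5: R5 = 5.

5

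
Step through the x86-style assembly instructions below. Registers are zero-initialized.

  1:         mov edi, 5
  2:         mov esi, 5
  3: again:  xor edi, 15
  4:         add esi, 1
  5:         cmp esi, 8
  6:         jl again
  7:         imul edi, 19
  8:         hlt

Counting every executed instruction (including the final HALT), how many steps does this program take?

mov edi, 5 → edi=5
mov esi, 5 → esi=5
xor edi, 15 → edi=5^15=10
add esi, 1 → esi=5+1=6
cmp esi, 8  (cmp 6,8)
jl again: taken
xor edi, 15 → edi=10^15=5
add esi, 1 → esi=6+1=7
cmp esi, 8  (cmp 7,8)
jl again: taken
xor edi, 15 → edi=5^15=10
add esi, 1 → esi=7+1=8
cmp esi, 8  (cmp 8,8)
jl again: not taken
imul edi, 19 → edi=10*19=190
halt.
Total executed instructions: 16.

16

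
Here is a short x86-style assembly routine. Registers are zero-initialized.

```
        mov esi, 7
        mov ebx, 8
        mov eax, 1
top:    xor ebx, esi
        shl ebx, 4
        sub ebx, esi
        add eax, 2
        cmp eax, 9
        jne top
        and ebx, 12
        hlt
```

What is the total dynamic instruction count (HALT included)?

mov esi, 7 → esi=7
mov ebx, 8 → ebx=8
mov eax, 1 → eax=1
xor ebx, esi → ebx=8^7=15
shl ebx, 4 → ebx=15<<4=240
sub ebx, esi → ebx=240-7=233
add eax, 2 → eax=1+2=3
cmp eax, 9  (cmp 3,9)
jne top: taken
xor ebx, esi → ebx=233^7=238
shl ebx, 4 → ebx=238<<4=3808
sub ebx, esi → ebx=3808-7=3801
add eax, 2 → eax=3+2=5
cmp eax, 9  (cmp 5,9)
jne top: taken
xor ebx, esi → ebx=3801^7=3806
shl ebx, 4 → ebx=3806<<4=60896
sub ebx, esi → ebx=60896-7=60889
add eax, 2 → eax=5+2=7
cmp eax, 9  (cmp 7,9)
jne top: taken
xor ebx, esi → ebx=60889^7=60894
shl ebx, 4 → ebx=60894<<4=974304
sub ebx, esi → ebx=974304-7=974297
add eax, 2 → eax=7+2=9
cmp eax, 9  (cmp 9,9)
jne top: not taken
and ebx, 12 → ebx=974297&12=8
halt.
Total executed instructions: 29.

29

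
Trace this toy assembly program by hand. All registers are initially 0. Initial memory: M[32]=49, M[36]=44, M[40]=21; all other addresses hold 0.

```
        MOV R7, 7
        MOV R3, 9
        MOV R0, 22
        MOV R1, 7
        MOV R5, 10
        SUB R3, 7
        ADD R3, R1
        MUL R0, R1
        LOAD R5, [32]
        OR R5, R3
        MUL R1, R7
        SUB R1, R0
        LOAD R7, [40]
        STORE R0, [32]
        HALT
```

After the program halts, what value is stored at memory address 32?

R7=7
R3=9
R0=22
R1=7
R5=10
R3=9-7=2
R3=2+7=9
R0=22*7=154
R5=M[32]=49
R5=49|9=57
R1=7*7=49
R1=49-154=-105
R7=M[40]=21
STORE R0, [32] → M[32]=154
halt.

154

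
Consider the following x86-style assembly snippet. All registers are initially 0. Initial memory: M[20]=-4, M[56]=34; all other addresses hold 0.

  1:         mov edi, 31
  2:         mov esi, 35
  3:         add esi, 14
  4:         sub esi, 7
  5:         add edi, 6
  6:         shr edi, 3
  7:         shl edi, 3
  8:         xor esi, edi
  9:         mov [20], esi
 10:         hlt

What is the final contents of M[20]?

10

mov edi, 31 → edi=31
mov esi, 35 → esi=35
add esi, 14 → esi=35+14=49
sub esi, 7 → esi=49-7=42
add edi, 6 → edi=31+6=37
shr edi, 3 → edi=37>>3=4
shl edi, 3 → edi=4<<3=32
xor esi, edi → esi=42^32=10
mov [20], esi → M[20]=10
halt.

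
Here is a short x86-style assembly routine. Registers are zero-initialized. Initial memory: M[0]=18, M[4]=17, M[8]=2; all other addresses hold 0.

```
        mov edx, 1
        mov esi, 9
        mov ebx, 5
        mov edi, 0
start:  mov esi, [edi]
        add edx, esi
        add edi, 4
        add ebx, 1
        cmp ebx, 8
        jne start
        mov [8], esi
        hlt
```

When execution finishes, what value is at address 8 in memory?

mov edx, 1 → edx=1
mov esi, 9 → esi=9
mov ebx, 5 → ebx=5
mov edi, 0 → edi=0
mov esi, [edi] → esi=M[0]=18
add edx, esi → edx=1+18=19
add edi, 4 → edi=0+4=4
add ebx, 1 → ebx=5+1=6
cmp ebx, 8  (cmp 6,8)
jne start: taken
mov esi, [edi] → esi=M[4]=17
add edx, esi → edx=19+17=36
add edi, 4 → edi=4+4=8
add ebx, 1 → ebx=6+1=7
cmp ebx, 8  (cmp 7,8)
jne start: taken
mov esi, [edi] → esi=M[8]=2
add edx, esi → edx=36+2=38
add edi, 4 → edi=8+4=12
add ebx, 1 → ebx=7+1=8
cmp ebx, 8  (cmp 8,8)
jne start: not taken
mov [8], esi → M[8]=2
halt.

2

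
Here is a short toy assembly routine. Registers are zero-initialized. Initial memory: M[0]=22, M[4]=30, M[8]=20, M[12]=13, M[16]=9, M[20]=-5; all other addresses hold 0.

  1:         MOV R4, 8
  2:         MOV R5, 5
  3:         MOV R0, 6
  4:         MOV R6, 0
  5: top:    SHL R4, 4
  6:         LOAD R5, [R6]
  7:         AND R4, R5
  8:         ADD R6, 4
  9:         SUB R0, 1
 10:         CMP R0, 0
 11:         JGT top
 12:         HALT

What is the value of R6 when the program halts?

24

R4=8
R5=5
R0=6
R6=0
R4=8<<4=128
R5=M[0]=22
R4=128&22=0
R6=0+4=4
R0=6-1=5
CMP R0, 0  (cmp 5,0)
JGT top: taken
R4=0<<4=0
R5=M[4]=30
R4=0&30=0
R6=4+4=8
R0=5-1=4
CMP R0, 0  (cmp 4,0)
JGT top: taken
R4=0<<4=0
R5=M[8]=20
R4=0&20=0
R6=8+4=12
R0=4-1=3
CMP R0, 0  (cmp 3,0)
JGT top: taken
R4=0<<4=0
R5=M[12]=13
R4=0&13=0
R6=12+4=16
R0=3-1=2
CMP R0, 0  (cmp 2,0)
JGT top: taken
R4=0<<4=0
R5=M[16]=9
R4=0&9=0
R6=16+4=20
R0=2-1=1
CMP R0, 0  (cmp 1,0)
JGT top: taken
R4=0<<4=0
R5=M[20]=-5
R4=0&(-5)=0
R6=20+4=24
R0=1-1=0
CMP R0, 0  (cmp 0,0)
JGT top: not taken
halt.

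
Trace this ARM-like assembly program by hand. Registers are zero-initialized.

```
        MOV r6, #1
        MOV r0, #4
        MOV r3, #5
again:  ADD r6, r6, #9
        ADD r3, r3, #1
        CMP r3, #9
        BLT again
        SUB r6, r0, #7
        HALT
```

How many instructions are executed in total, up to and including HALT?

after MOV r6, #1: r6=1
after MOV r0, #4: r0=4
after MOV r3, #5: r3=5
after ADD r6, r6, #9: r6=1+9=10
after ADD r3, r3, #1: r3=5+1=6
CMP r3, #9  (cmp 6,9)
BLT again: taken
after ADD r6, r6, #9: r6=10+9=19
after ADD r3, r3, #1: r3=6+1=7
CMP r3, #9  (cmp 7,9)
BLT again: taken
after ADD r6, r6, #9: r6=19+9=28
after ADD r3, r3, #1: r3=7+1=8
CMP r3, #9  (cmp 8,9)
BLT again: taken
after ADD r6, r6, #9: r6=28+9=37
after ADD r3, r3, #1: r3=8+1=9
CMP r3, #9  (cmp 9,9)
BLT again: not taken
after SUB r6, r0, #7: r6=4-7=-3
halt.
Total executed instructions: 21.

21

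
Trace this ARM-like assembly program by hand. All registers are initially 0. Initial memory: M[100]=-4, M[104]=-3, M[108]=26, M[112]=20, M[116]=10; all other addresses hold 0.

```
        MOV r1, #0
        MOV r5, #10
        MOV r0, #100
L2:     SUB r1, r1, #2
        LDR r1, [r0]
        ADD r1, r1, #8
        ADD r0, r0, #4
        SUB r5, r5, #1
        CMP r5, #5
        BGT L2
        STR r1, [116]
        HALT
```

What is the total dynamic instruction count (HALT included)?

40

after MOV r1, #0: r1=0
after MOV r5, #10: r5=10
after MOV r0, #100: r0=100
after SUB r1, r1, #2: r1=0-2=-2
after LDR r1, [r0]: r1=M[100]=-4
after ADD r1, r1, #8: r1=(-4)+8=4
after ADD r0, r0, #4: r0=100+4=104
after SUB r5, r5, #1: r5=10-1=9
CMP r5, #5  (cmp 9,5)
BGT L2: taken
after SUB r1, r1, #2: r1=4-2=2
after LDR r1, [r0]: r1=M[104]=-3
after ADD r1, r1, #8: r1=(-3)+8=5
after ADD r0, r0, #4: r0=104+4=108
after SUB r5, r5, #1: r5=9-1=8
CMP r5, #5  (cmp 8,5)
BGT L2: taken
after SUB r1, r1, #2: r1=5-2=3
after LDR r1, [r0]: r1=M[108]=26
after ADD r1, r1, #8: r1=26+8=34
after ADD r0, r0, #4: r0=108+4=112
after SUB r5, r5, #1: r5=8-1=7
CMP r5, #5  (cmp 7,5)
BGT L2: taken
after SUB r1, r1, #2: r1=34-2=32
after LDR r1, [r0]: r1=M[112]=20
after ADD r1, r1, #8: r1=20+8=28
after ADD r0, r0, #4: r0=112+4=116
after SUB r5, r5, #1: r5=7-1=6
CMP r5, #5  (cmp 6,5)
BGT L2: taken
after SUB r1, r1, #2: r1=28-2=26
after LDR r1, [r0]: r1=M[116]=10
after ADD r1, r1, #8: r1=10+8=18
after ADD r0, r0, #4: r0=116+4=120
after SUB r5, r5, #1: r5=6-1=5
CMP r5, #5  (cmp 5,5)
BGT L2: not taken
STR r1, [116] → M[116]=18
halt.
Total executed instructions: 40.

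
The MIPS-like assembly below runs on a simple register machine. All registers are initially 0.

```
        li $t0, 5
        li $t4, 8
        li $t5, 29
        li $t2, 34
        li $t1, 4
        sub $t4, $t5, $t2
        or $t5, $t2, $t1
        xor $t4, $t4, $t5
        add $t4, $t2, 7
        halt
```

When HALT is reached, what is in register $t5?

li $t0, 5 → $t0=5
li $t4, 8 → $t4=8
li $t5, 29 → $t5=29
li $t2, 34 → $t2=34
li $t1, 4 → $t1=4
sub $t4, $t5, $t2 → $t4=29-34=-5
or $t5, $t2, $t1 → $t5=34|4=38
xor $t4, $t4, $t5 → $t4=(-5)^38=-35
add $t4, $t2, 7 → $t4=34+7=41
halt.

38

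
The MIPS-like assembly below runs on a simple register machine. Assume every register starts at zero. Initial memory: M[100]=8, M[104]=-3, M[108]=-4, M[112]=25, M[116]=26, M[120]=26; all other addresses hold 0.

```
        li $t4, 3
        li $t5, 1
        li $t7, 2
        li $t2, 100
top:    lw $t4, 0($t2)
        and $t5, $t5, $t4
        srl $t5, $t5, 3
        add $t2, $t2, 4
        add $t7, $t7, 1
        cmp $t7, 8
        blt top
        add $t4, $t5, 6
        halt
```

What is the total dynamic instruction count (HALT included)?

48

$t4=3
$t5=1
$t7=2
$t2=100
$t4=M[100]=8
$t5=1&8=0
$t5=0>>3=0
$t2=100+4=104
$t7=2+1=3
cmp $t7, 8  (cmp 3,8)
blt top: taken
$t4=M[104]=-3
$t5=0&(-3)=0
$t5=0>>3=0
$t2=104+4=108
$t7=3+1=4
cmp $t7, 8  (cmp 4,8)
blt top: taken
$t4=M[108]=-4
$t5=0&(-4)=0
$t5=0>>3=0
$t2=108+4=112
$t7=4+1=5
cmp $t7, 8  (cmp 5,8)
blt top: taken
$t4=M[112]=25
$t5=0&25=0
$t5=0>>3=0
$t2=112+4=116
$t7=5+1=6
cmp $t7, 8  (cmp 6,8)
blt top: taken
$t4=M[116]=26
$t5=0&26=0
$t5=0>>3=0
$t2=116+4=120
$t7=6+1=7
cmp $t7, 8  (cmp 7,8)
blt top: taken
$t4=M[120]=26
$t5=0&26=0
$t5=0>>3=0
$t2=120+4=124
$t7=7+1=8
cmp $t7, 8  (cmp 8,8)
blt top: not taken
$t4=0+6=6
halt.
Total executed instructions: 48.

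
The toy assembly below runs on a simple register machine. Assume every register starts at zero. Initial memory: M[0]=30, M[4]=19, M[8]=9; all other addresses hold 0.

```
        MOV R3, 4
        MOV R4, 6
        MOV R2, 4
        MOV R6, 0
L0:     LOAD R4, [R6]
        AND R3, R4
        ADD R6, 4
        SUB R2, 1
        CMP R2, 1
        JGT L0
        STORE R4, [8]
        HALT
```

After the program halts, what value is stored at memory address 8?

9

after MOV R3, 4: R3=4
after MOV R4, 6: R4=6
after MOV R2, 4: R2=4
after MOV R6, 0: R6=0
after LOAD R4, [R6]: R4=M[0]=30
after AND R3, R4: R3=4&30=4
after ADD R6, 4: R6=0+4=4
after SUB R2, 1: R2=4-1=3
CMP R2, 1  (cmp 3,1)
JGT L0: taken
after LOAD R4, [R6]: R4=M[4]=19
after AND R3, R4: R3=4&19=0
after ADD R6, 4: R6=4+4=8
after SUB R2, 1: R2=3-1=2
CMP R2, 1  (cmp 2,1)
JGT L0: taken
after LOAD R4, [R6]: R4=M[8]=9
after AND R3, R4: R3=0&9=0
after ADD R6, 4: R6=8+4=12
after SUB R2, 1: R2=2-1=1
CMP R2, 1  (cmp 1,1)
JGT L0: not taken
STORE R4, [8] → M[8]=9
halt.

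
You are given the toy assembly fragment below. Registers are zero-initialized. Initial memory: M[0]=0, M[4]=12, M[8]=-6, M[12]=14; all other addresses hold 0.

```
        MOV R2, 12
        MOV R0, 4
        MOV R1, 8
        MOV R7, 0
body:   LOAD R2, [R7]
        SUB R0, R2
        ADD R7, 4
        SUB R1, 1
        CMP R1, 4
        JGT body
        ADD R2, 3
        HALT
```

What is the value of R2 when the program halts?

17

after MOV R2, 12: R2=12
after MOV R0, 4: R0=4
after MOV R1, 8: R1=8
after MOV R7, 0: R7=0
after LOAD R2, [R7]: R2=M[0]=0
after SUB R0, R2: R0=4-0=4
after ADD R7, 4: R7=0+4=4
after SUB R1, 1: R1=8-1=7
CMP R1, 4  (cmp 7,4)
JGT body: taken
after LOAD R2, [R7]: R2=M[4]=12
after SUB R0, R2: R0=4-12=-8
after ADD R7, 4: R7=4+4=8
after SUB R1, 1: R1=7-1=6
CMP R1, 4  (cmp 6,4)
JGT body: taken
after LOAD R2, [R7]: R2=M[8]=-6
after SUB R0, R2: R0=(-8)-(-6)=-2
after ADD R7, 4: R7=8+4=12
after SUB R1, 1: R1=6-1=5
CMP R1, 4  (cmp 5,4)
JGT body: taken
after LOAD R2, [R7]: R2=M[12]=14
after SUB R0, R2: R0=(-2)-14=-16
after ADD R7, 4: R7=12+4=16
after SUB R1, 1: R1=5-1=4
CMP R1, 4  (cmp 4,4)
JGT body: not taken
after ADD R2, 3: R2=14+3=17
halt.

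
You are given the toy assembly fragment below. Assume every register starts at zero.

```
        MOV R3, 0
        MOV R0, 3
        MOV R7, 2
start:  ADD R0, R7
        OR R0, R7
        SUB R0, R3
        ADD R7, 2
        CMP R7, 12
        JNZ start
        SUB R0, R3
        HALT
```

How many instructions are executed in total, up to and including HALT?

MOV R3, 0 → R3=0
MOV R0, 3 → R0=3
MOV R7, 2 → R7=2
ADD R0, R7 → R0=3+2=5
OR R0, R7 → R0=5|2=7
SUB R0, R3 → R0=7-0=7
ADD R7, 2 → R7=2+2=4
CMP R7, 12  (cmp 4,12)
JNZ start: taken
ADD R0, R7 → R0=7+4=11
OR R0, R7 → R0=11|4=15
SUB R0, R3 → R0=15-0=15
ADD R7, 2 → R7=4+2=6
CMP R7, 12  (cmp 6,12)
JNZ start: taken
ADD R0, R7 → R0=15+6=21
OR R0, R7 → R0=21|6=23
SUB R0, R3 → R0=23-0=23
ADD R7, 2 → R7=6+2=8
CMP R7, 12  (cmp 8,12)
JNZ start: taken
ADD R0, R7 → R0=23+8=31
OR R0, R7 → R0=31|8=31
SUB R0, R3 → R0=31-0=31
ADD R7, 2 → R7=8+2=10
CMP R7, 12  (cmp 10,12)
JNZ start: taken
ADD R0, R7 → R0=31+10=41
OR R0, R7 → R0=41|10=43
SUB R0, R3 → R0=43-0=43
ADD R7, 2 → R7=10+2=12
CMP R7, 12  (cmp 12,12)
JNZ start: not taken
SUB R0, R3 → R0=43-0=43
halt.
Total executed instructions: 35.

35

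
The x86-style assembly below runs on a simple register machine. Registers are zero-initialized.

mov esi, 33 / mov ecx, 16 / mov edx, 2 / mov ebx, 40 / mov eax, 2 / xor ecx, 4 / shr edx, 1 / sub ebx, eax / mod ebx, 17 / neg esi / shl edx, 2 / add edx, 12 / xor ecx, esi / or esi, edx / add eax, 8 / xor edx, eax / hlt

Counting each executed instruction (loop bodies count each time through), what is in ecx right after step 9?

mov esi, 33 → esi=33
mov ecx, 16 → ecx=16
mov edx, 2 → edx=2
mov ebx, 40 → ebx=40
mov eax, 2 → eax=2
xor ecx, 4 → ecx=16^4=20
shr edx, 1 → edx=2>>1=1
sub ebx, eax → ebx=40-2=38
mod ebx, 17 → ebx=38%17=4
After step 9: ecx = 20.

20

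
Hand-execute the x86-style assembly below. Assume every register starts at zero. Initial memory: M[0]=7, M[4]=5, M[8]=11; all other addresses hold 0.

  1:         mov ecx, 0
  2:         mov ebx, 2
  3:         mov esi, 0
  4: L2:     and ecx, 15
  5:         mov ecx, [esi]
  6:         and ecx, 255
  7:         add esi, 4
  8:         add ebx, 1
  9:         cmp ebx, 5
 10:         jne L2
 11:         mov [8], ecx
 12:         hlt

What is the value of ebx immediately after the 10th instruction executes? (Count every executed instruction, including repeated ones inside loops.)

3

mov ecx, 0 → ecx=0
mov ebx, 2 → ebx=2
mov esi, 0 → esi=0
and ecx, 15 → ecx=0&15=0
mov ecx, [esi] → ecx=M[0]=7
and ecx, 255 → ecx=7&255=7
add esi, 4 → esi=0+4=4
add ebx, 1 → ebx=2+1=3
cmp ebx, 5  (cmp 3,5)
jne L2: taken
After step 10: ebx = 3.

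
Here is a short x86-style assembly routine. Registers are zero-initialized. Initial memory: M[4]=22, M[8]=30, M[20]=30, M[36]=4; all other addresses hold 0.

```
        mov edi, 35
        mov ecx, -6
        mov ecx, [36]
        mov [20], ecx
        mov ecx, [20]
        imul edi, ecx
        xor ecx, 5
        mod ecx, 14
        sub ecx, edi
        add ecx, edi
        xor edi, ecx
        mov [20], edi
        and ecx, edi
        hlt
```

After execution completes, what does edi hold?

141

mov edi, 35 → edi=35
mov ecx, -6 → ecx=-6
mov ecx, [36] → ecx=M[36]=4
mov [20], ecx → M[20]=4
mov ecx, [20] → ecx=M[20]=4
imul edi, ecx → edi=35*4=140
xor ecx, 5 → ecx=4^5=1
mod ecx, 14 → ecx=1%14=1
sub ecx, edi → ecx=1-140=-139
add ecx, edi → ecx=(-139)+140=1
xor edi, ecx → edi=140^1=141
mov [20], edi → M[20]=141
and ecx, edi → ecx=1&141=1
halt.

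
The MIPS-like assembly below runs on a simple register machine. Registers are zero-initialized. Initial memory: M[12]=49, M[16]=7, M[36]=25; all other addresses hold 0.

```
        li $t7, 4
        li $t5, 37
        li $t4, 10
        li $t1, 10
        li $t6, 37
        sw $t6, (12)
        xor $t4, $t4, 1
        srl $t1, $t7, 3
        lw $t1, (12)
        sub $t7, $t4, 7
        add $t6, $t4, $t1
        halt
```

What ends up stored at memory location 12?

37

$t7=4
$t5=37
$t4=10
$t1=10
$t6=37
sw $t6, (12) → M[12]=37
$t4=10^1=11
$t1=4>>3=0
$t1=M[12]=37
$t7=11-7=4
$t6=11+37=48
halt.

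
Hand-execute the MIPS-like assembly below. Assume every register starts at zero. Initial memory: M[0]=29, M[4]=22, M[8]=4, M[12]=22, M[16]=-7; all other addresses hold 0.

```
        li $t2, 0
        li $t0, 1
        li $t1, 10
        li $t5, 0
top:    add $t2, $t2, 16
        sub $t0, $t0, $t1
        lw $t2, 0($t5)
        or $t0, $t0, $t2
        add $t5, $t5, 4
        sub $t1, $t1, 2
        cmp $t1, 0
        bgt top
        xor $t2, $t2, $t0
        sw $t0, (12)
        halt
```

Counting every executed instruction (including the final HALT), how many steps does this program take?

after li $t2, 0: $t2=0
after li $t0, 1: $t0=1
after li $t1, 10: $t1=10
after li $t5, 0: $t5=0
after add $t2, $t2, 16: $t2=0+16=16
after sub $t0, $t0, $t1: $t0=1-10=-9
after lw $t2, 0($t5): $t2=M[0]=29
after or $t0, $t0, $t2: $t0=(-9)|29=-1
after add $t5, $t5, 4: $t5=0+4=4
after sub $t1, $t1, 2: $t1=10-2=8
cmp $t1, 0  (cmp 8,0)
bgt top: taken
after add $t2, $t2, 16: $t2=29+16=45
after sub $t0, $t0, $t1: $t0=(-1)-8=-9
after lw $t2, 0($t5): $t2=M[4]=22
after or $t0, $t0, $t2: $t0=(-9)|22=-9
after add $t5, $t5, 4: $t5=4+4=8
after sub $t1, $t1, 2: $t1=8-2=6
cmp $t1, 0  (cmp 6,0)
bgt top: taken
after add $t2, $t2, 16: $t2=22+16=38
after sub $t0, $t0, $t1: $t0=(-9)-6=-15
after lw $t2, 0($t5): $t2=M[8]=4
after or $t0, $t0, $t2: $t0=(-15)|4=-11
after add $t5, $t5, 4: $t5=8+4=12
after sub $t1, $t1, 2: $t1=6-2=4
cmp $t1, 0  (cmp 4,0)
bgt top: taken
after add $t2, $t2, 16: $t2=4+16=20
after sub $t0, $t0, $t1: $t0=(-11)-4=-15
after lw $t2, 0($t5): $t2=M[12]=22
after or $t0, $t0, $t2: $t0=(-15)|22=-9
after add $t5, $t5, 4: $t5=12+4=16
after sub $t1, $t1, 2: $t1=4-2=2
cmp $t1, 0  (cmp 2,0)
bgt top: taken
after add $t2, $t2, 16: $t2=22+16=38
after sub $t0, $t0, $t1: $t0=(-9)-2=-11
after lw $t2, 0($t5): $t2=M[16]=-7
after or $t0, $t0, $t2: $t0=(-11)|(-7)=-3
after add $t5, $t5, 4: $t5=16+4=20
after sub $t1, $t1, 2: $t1=2-2=0
cmp $t1, 0  (cmp 0,0)
bgt top: not taken
after xor $t2, $t2, $t0: $t2=(-7)^(-3)=4
sw $t0, (12) → M[12]=-3
halt.
Total executed instructions: 47.

47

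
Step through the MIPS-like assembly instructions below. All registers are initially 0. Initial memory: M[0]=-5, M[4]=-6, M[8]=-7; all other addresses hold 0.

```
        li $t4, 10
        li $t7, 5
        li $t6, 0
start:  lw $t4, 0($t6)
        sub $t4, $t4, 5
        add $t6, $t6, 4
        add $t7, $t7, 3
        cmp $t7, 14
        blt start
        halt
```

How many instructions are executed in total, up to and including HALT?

after li $t4, 10: $t4=10
after li $t7, 5: $t7=5
after li $t6, 0: $t6=0
after lw $t4, 0($t6): $t4=M[0]=-5
after sub $t4, $t4, 5: $t4=(-5)-5=-10
after add $t6, $t6, 4: $t6=0+4=4
after add $t7, $t7, 3: $t7=5+3=8
cmp $t7, 14  (cmp 8,14)
blt start: taken
after lw $t4, 0($t6): $t4=M[4]=-6
after sub $t4, $t4, 5: $t4=(-6)-5=-11
after add $t6, $t6, 4: $t6=4+4=8
after add $t7, $t7, 3: $t7=8+3=11
cmp $t7, 14  (cmp 11,14)
blt start: taken
after lw $t4, 0($t6): $t4=M[8]=-7
after sub $t4, $t4, 5: $t4=(-7)-5=-12
after add $t6, $t6, 4: $t6=8+4=12
after add $t7, $t7, 3: $t7=11+3=14
cmp $t7, 14  (cmp 14,14)
blt start: not taken
halt.
Total executed instructions: 22.

22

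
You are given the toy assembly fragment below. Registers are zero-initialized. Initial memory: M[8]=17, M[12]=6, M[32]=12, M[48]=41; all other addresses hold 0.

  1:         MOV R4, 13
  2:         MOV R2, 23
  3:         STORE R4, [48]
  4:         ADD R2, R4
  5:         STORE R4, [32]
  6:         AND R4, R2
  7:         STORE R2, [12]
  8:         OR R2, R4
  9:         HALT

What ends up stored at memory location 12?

R4=13
R2=23
STORE R4, [48] → M[48]=13
R2=23+13=36
STORE R4, [32] → M[32]=13
R4=13&36=4
STORE R2, [12] → M[12]=36
R2=36|4=36
halt.

36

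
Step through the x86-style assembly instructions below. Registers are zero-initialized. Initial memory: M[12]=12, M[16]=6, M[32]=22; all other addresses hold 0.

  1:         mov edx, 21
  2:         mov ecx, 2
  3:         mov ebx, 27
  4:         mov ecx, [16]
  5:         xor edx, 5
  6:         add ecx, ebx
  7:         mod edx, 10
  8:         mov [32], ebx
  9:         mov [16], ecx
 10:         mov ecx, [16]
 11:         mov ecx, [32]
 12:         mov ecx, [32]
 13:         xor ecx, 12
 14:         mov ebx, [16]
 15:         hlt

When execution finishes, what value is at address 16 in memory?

edx=21
ecx=2
ebx=27
ecx=M[16]=6
edx=21^5=16
ecx=6+27=33
edx=16%10=6
mov [32], ebx → M[32]=27
mov [16], ecx → M[16]=33
ecx=M[16]=33
ecx=M[32]=27
ecx=M[32]=27
ecx=27^12=23
ebx=M[16]=33
halt.

33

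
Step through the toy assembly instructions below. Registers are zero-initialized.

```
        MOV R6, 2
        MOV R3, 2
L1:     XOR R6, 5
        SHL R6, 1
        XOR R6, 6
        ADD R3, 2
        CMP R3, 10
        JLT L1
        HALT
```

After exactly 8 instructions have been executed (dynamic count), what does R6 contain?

8

R6=2
R3=2
R6=2^5=7
R6=7<<1=14
R6=14^6=8
R3=2+2=4
CMP R3, 10  (cmp 4,10)
JLT L1: taken
After step 8: R6 = 8.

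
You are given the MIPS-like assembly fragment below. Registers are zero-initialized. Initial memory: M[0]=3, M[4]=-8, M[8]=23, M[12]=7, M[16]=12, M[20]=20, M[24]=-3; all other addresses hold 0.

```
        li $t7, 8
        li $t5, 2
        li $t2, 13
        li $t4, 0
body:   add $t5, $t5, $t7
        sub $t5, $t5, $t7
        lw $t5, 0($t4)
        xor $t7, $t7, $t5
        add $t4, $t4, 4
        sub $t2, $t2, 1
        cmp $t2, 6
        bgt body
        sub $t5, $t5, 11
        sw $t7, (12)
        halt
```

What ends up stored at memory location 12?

after li $t7, 8: $t7=8
after li $t5, 2: $t5=2
after li $t2, 13: $t2=13
after li $t4, 0: $t4=0
after add $t5, $t5, $t7: $t5=2+8=10
after sub $t5, $t5, $t7: $t5=10-8=2
after lw $t5, 0($t4): $t5=M[0]=3
after xor $t7, $t7, $t5: $t7=8^3=11
after add $t4, $t4, 4: $t4=0+4=4
after sub $t2, $t2, 1: $t2=13-1=12
cmp $t2, 6  (cmp 12,6)
bgt body: taken
after add $t5, $t5, $t7: $t5=3+11=14
after sub $t5, $t5, $t7: $t5=14-11=3
after lw $t5, 0($t4): $t5=M[4]=-8
after xor $t7, $t7, $t5: $t7=11^(-8)=-13
after add $t4, $t4, 4: $t4=4+4=8
after sub $t2, $t2, 1: $t2=12-1=11
cmp $t2, 6  (cmp 11,6)
bgt body: taken
after add $t5, $t5, $t7: $t5=(-8)+(-13)=-21
after sub $t5, $t5, $t7: $t5=(-21)-(-13)=-8
after lw $t5, 0($t4): $t5=M[8]=23
after xor $t7, $t7, $t5: $t7=(-13)^23=-28
after add $t4, $t4, 4: $t4=8+4=12
after sub $t2, $t2, 1: $t2=11-1=10
cmp $t2, 6  (cmp 10,6)
bgt body: taken
after add $t5, $t5, $t7: $t5=23+(-28)=-5
after sub $t5, $t5, $t7: $t5=(-5)-(-28)=23
after lw $t5, 0($t4): $t5=M[12]=7
after xor $t7, $t7, $t5: $t7=(-28)^7=-29
after add $t4, $t4, 4: $t4=12+4=16
after sub $t2, $t2, 1: $t2=10-1=9
cmp $t2, 6  (cmp 9,6)
bgt body: taken
after add $t5, $t5, $t7: $t5=7+(-29)=-22
after sub $t5, $t5, $t7: $t5=(-22)-(-29)=7
after lw $t5, 0($t4): $t5=M[16]=12
after xor $t7, $t7, $t5: $t7=(-29)^12=-17
after add $t4, $t4, 4: $t4=16+4=20
after sub $t2, $t2, 1: $t2=9-1=8
cmp $t2, 6  (cmp 8,6)
bgt body: taken
after add $t5, $t5, $t7: $t5=12+(-17)=-5
after sub $t5, $t5, $t7: $t5=(-5)-(-17)=12
after lw $t5, 0($t4): $t5=M[20]=20
after xor $t7, $t7, $t5: $t7=(-17)^20=-5
after add $t4, $t4, 4: $t4=20+4=24
after sub $t2, $t2, 1: $t2=8-1=7
cmp $t2, 6  (cmp 7,6)
bgt body: taken
after add $t5, $t5, $t7: $t5=20+(-5)=15
after sub $t5, $t5, $t7: $t5=15-(-5)=20
after lw $t5, 0($t4): $t5=M[24]=-3
after xor $t7, $t7, $t5: $t7=(-5)^(-3)=6
after add $t4, $t4, 4: $t4=24+4=28
after sub $t2, $t2, 1: $t2=7-1=6
cmp $t2, 6  (cmp 6,6)
bgt body: not taken
after sub $t5, $t5, 11: $t5=(-3)-11=-14
sw $t7, (12) → M[12]=6
halt.

6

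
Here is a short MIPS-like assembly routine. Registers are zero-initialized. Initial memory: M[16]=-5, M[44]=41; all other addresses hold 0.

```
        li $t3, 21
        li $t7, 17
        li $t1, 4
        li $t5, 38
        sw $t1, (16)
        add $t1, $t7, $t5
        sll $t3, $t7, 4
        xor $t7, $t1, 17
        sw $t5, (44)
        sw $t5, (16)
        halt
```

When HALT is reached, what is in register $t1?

li $t3, 21 → $t3=21
li $t7, 17 → $t7=17
li $t1, 4 → $t1=4
li $t5, 38 → $t5=38
sw $t1, (16) → M[16]=4
add $t1, $t7, $t5 → $t1=17+38=55
sll $t3, $t7, 4 → $t3=17<<4=272
xor $t7, $t1, 17 → $t7=55^17=38
sw $t5, (44) → M[44]=38
sw $t5, (16) → M[16]=38
halt.

55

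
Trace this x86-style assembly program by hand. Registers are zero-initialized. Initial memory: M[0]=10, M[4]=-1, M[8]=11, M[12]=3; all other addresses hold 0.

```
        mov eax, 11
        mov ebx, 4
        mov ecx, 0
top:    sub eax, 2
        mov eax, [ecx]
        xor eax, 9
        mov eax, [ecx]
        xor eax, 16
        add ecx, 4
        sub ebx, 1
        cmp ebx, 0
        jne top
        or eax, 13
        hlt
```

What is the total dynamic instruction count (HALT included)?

41

eax=11
ebx=4
ecx=0
eax=11-2=9
eax=M[0]=10
eax=10^9=3
eax=M[0]=10
eax=10^16=26
ecx=0+4=4
ebx=4-1=3
cmp ebx, 0  (cmp 3,0)
jne top: taken
eax=26-2=24
eax=M[4]=-1
eax=(-1)^9=-10
eax=M[4]=-1
eax=(-1)^16=-17
ecx=4+4=8
ebx=3-1=2
cmp ebx, 0  (cmp 2,0)
jne top: taken
eax=(-17)-2=-19
eax=M[8]=11
eax=11^9=2
eax=M[8]=11
eax=11^16=27
ecx=8+4=12
ebx=2-1=1
cmp ebx, 0  (cmp 1,0)
jne top: taken
eax=27-2=25
eax=M[12]=3
eax=3^9=10
eax=M[12]=3
eax=3^16=19
ecx=12+4=16
ebx=1-1=0
cmp ebx, 0  (cmp 0,0)
jne top: not taken
eax=19|13=31
halt.
Total executed instructions: 41.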